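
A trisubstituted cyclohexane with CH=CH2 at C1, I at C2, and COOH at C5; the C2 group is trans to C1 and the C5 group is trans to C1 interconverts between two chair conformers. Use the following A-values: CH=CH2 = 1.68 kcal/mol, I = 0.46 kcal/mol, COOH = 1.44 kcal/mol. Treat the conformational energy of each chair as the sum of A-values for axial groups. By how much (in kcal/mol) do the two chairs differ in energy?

Chair I (vinyl axial, iodo axial, carboxyl equatorial): E = 2.14 kcal/mol.
Chair II (vinyl equatorial, iodo equatorial, carboxyl axial): E = 1.44 kcal/mol.
ΔE = 2.14 − 1.44 = 0.70 kcal/mol; chair II is more stable.

0.70 kcal/mol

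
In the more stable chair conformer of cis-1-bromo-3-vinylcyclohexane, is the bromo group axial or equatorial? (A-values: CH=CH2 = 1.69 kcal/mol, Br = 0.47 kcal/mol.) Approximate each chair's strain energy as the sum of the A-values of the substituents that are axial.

equatorial

C1 and C3 have the same parity, so for the cis isomer the two substituents are e,e in one chair and a,a in the other.
Chair I (vinyl axial, bromo axial): E = 2.16 kcal/mol.
Chair II (vinyl equatorial, bromo equatorial): E = 0.00 kcal/mol.
Chair II is the more stable (lower-energy) conformer, and in that chair the bromo group is equatorial.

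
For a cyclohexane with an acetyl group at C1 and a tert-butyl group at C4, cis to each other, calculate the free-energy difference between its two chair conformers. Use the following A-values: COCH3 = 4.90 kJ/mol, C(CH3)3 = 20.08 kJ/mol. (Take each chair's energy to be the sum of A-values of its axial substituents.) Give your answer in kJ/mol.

C1 and C4 have opposite parity, so for the cis isomer the two substituents are one axial and one equatorial in each chair.
Chair I (acetyl axial, tert-butyl equatorial): E = 4.90 kJ/mol.
Chair II (acetyl equatorial, tert-butyl axial): E = 20.08 kJ/mol.
ΔE = 20.08 − 4.90 = 15.18 kJ/mol; chair I is more stable.

15.18 kJ/mol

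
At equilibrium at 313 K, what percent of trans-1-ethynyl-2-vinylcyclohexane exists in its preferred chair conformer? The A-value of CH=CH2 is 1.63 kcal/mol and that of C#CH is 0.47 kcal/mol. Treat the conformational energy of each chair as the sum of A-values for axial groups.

96.7%

C1 and C2 have opposite parity, so for the trans isomer the two substituents are e,e in one chair and a,a in the other.
Chair I (vinyl axial, ethynyl axial): E = 2.10 kcal/mol; chair II (vinyl equatorial, ethynyl equatorial): E = 0.00 kcal/mol.
ΔG = 2.10 kcal/mol between the two chairs.
K = exp(ΔG/RT) with R = 1.987×10⁻³ kcal mol⁻¹ K⁻¹ and T = 313 K gives K ≈ 29.3.
Fraction in the lower-energy chair = K/(K+1) = 96.7%.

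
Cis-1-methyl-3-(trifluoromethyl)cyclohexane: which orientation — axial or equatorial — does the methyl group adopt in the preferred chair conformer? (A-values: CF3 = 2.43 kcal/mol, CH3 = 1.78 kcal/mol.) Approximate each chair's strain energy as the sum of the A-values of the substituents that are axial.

C1 and C3 have the same parity, so for the cis isomer the two substituents are e,e in one chair and a,a in the other.
Chair I (trifluoromethyl axial, methyl axial): E = 4.21 kcal/mol.
Chair II (trifluoromethyl equatorial, methyl equatorial): E = 0.00 kcal/mol.
Chair II is the more stable (lower-energy) conformer, and in that chair the methyl group is equatorial.

equatorial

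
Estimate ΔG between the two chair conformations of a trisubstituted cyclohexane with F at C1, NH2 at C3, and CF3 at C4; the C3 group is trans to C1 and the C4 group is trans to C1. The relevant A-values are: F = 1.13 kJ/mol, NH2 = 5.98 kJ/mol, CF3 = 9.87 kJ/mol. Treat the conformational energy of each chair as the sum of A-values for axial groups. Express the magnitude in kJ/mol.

5.02 kJ/mol

Chair I (fluoro axial, amino equatorial, trifluoromethyl axial): E = 11.00 kJ/mol.
Chair II (fluoro equatorial, amino axial, trifluoromethyl equatorial): E = 5.98 kJ/mol.
ΔE = 11.00 − 5.98 = 5.02 kJ/mol; chair II is more stable.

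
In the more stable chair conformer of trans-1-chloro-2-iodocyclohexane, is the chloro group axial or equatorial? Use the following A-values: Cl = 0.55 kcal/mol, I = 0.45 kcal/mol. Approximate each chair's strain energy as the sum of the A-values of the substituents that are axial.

C1 and C2 have opposite parity, so for the trans isomer the two substituents are e,e in one chair and a,a in the other.
Chair I (chloro axial, iodo axial): E = 1.00 kcal/mol.
Chair II (chloro equatorial, iodo equatorial): E = 0.00 kcal/mol.
Chair II is the more stable (lower-energy) conformer, and in that chair the chloro group is equatorial.

equatorial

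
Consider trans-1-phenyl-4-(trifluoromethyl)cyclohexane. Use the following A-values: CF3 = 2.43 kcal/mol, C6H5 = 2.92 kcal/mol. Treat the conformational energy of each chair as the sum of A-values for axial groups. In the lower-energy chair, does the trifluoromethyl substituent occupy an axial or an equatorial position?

C1 and C4 have opposite parity, so for the trans isomer the two substituents are e,e in one chair and a,a in the other.
Chair I (trifluoromethyl axial, phenyl axial): E = 5.35 kcal/mol.
Chair II (trifluoromethyl equatorial, phenyl equatorial): E = 0.00 kcal/mol.
Chair II is the more stable (lower-energy) conformer, and in that chair the trifluoromethyl group is equatorial.

equatorial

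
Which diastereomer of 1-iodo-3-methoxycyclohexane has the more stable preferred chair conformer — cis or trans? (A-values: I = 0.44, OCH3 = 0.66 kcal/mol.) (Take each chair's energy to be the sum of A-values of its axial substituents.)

cis

At 1,3 positions (parity same): cis → (e,e or a,a); trans → (a,e or e,a).
Best chair for cis: E = 0.00 kcal/mol; best chair for trans: E = 0.44 kcal/mol.
The cis isomer is lower by 0.44 kcal/mol.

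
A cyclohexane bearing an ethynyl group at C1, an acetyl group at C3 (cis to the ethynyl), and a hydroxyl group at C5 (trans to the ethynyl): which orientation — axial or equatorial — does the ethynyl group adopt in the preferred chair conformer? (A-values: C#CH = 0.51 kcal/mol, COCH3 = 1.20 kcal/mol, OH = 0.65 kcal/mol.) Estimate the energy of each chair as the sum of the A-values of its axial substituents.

Chair I (ethynyl axial, acetyl axial, hydroxyl equatorial): E = 1.71 kcal/mol.
Chair II (ethynyl equatorial, acetyl equatorial, hydroxyl axial): E = 0.65 kcal/mol.
Chair II is the more stable (lower-energy) conformer, and in that chair the ethynyl group is equatorial.

equatorial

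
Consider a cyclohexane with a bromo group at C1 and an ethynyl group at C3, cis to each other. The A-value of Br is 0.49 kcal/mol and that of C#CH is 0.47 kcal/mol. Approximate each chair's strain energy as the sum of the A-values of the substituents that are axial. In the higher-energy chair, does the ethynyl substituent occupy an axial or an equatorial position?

C1 and C3 have the same parity, so for the cis isomer the two substituents are e,e in one chair and a,a in the other.
Chair I (bromo axial, ethynyl axial): E = 0.96 kcal/mol.
Chair II (bromo equatorial, ethynyl equatorial): E = 0.00 kcal/mol.
Chair I is the less stable (higher-energy) conformer, and in that chair the ethynyl group is axial.

axial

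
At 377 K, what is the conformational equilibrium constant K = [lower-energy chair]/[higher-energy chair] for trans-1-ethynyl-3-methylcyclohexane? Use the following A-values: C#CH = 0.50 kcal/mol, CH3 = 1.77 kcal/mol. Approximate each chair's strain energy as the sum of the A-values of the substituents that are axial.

C1 and C3 have the same parity, so for the trans isomer the two substituents are one axial and one equatorial in each chair.
Chair I (ethynyl axial, methyl equatorial): E = 0.50 kcal/mol; chair II (ethynyl equatorial, methyl axial): E = 1.77 kcal/mol.
ΔG = 1.27 kcal/mol between the two chairs.
K = exp(ΔG/RT) with R = 1.987×10⁻³ kcal mol⁻¹ K⁻¹ and T = 377 K gives K ≈ 5.45.

K ≈ 5.45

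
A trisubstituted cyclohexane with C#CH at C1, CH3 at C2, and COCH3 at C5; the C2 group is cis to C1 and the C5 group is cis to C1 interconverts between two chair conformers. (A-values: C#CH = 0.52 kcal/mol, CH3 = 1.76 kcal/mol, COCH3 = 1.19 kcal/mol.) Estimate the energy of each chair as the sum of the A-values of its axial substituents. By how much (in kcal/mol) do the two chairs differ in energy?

0.05 kcal/mol

Chair I (ethynyl axial, methyl equatorial, acetyl axial): E = 1.71 kcal/mol.
Chair II (ethynyl equatorial, methyl axial, acetyl equatorial): E = 1.76 kcal/mol.
ΔE = 1.76 − 1.71 = 0.05 kcal/mol; chair I is more stable.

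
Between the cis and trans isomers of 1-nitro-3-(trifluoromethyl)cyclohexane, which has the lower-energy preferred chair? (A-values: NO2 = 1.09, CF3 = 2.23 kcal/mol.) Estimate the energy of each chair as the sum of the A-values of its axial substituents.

At 1,3 positions (parity same): cis → (e,e or a,a); trans → (a,e or e,a).
Best chair for cis: E = 0.00 kcal/mol; best chair for trans: E = 1.09 kcal/mol.
The cis isomer is lower by 1.09 kcal/mol.

cis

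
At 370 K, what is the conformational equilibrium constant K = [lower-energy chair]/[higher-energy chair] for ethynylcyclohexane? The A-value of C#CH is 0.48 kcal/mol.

One chair has the ethynyl group axial (E = 0.48 kcal/mol) and the other has it equatorial (E = 0).
ΔG = 0.48 kcal/mol between the two chairs.
K = exp(ΔG/RT) with R = 1.987×10⁻³ kcal mol⁻¹ K⁻¹ and T = 370 K gives K ≈ 1.92.

K ≈ 1.92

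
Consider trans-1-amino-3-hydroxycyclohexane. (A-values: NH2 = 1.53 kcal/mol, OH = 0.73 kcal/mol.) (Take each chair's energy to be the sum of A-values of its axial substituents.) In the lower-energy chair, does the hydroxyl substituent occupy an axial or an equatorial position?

axial

C1 and C3 have the same parity, so for the trans isomer the two substituents are one axial and one equatorial in each chair.
Chair I (amino axial, hydroxyl equatorial): E = 1.53 kcal/mol.
Chair II (amino equatorial, hydroxyl axial): E = 0.73 kcal/mol.
Chair II is the more stable (lower-energy) conformer, and in that chair the hydroxyl group is axial.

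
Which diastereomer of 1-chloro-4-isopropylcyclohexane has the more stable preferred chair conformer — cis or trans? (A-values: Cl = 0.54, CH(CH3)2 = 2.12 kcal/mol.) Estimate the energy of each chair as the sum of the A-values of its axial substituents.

At 1,4 positions (parity opposite): cis → (a,e or e,a); trans → (e,e or a,a).
Best chair for cis: E = 0.54 kcal/mol; best chair for trans: E = 0.00 kcal/mol.
The trans isomer is lower by 0.54 kcal/mol.

trans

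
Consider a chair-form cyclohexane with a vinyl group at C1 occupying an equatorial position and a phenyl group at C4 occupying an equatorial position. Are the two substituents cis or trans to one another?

trans

C1 and C4 have opposite parity, so their axial bonds point in opposite directions.
With opposite-parity carbons, two substituents on the same face are one axial and one equatorial; opposite faces give both axial or both equatorial.
Here the groups are equatorial/equatorial → opposite face → trans.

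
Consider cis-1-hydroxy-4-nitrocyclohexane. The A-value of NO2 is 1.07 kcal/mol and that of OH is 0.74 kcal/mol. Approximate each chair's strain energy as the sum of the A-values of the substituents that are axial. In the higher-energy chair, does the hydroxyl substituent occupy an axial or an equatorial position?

C1 and C4 have opposite parity, so for the cis isomer the two substituents are one axial and one equatorial in each chair.
Chair I (nitro axial, hydroxyl equatorial): E = 1.07 kcal/mol.
Chair II (nitro equatorial, hydroxyl axial): E = 0.74 kcal/mol.
Chair I is the less stable (higher-energy) conformer, and in that chair the hydroxyl group is equatorial.

equatorial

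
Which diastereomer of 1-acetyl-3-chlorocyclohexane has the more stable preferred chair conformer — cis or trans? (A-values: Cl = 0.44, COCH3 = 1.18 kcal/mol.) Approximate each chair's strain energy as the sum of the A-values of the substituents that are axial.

At 1,3 positions (parity same): cis → (e,e or a,a); trans → (a,e or e,a).
Best chair for cis: E = 0.00 kcal/mol; best chair for trans: E = 0.44 kcal/mol.
The cis isomer is lower by 0.44 kcal/mol.

cis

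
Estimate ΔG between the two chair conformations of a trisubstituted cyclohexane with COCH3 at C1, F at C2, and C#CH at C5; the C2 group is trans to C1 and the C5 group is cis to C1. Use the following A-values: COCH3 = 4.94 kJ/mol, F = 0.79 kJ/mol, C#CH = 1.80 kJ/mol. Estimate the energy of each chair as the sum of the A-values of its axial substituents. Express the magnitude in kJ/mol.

7.53 kJ/mol

Chair I (acetyl axial, fluoro axial, ethynyl axial): E = 7.53 kJ/mol.
Chair II (acetyl equatorial, fluoro equatorial, ethynyl equatorial): E = 0.00 kJ/mol.
ΔE = 7.53 − 0.00 = 7.53 kJ/mol; chair II is more stable.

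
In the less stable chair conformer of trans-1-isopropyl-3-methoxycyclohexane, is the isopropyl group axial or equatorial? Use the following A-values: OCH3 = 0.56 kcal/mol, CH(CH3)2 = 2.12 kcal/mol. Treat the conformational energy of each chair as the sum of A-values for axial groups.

axial

C1 and C3 have the same parity, so for the trans isomer the two substituents are one axial and one equatorial in each chair.
Chair I (methoxy axial, isopropyl equatorial): E = 0.56 kcal/mol.
Chair II (methoxy equatorial, isopropyl axial): E = 2.12 kcal/mol.
Chair II is the less stable (higher-energy) conformer, and in that chair the isopropyl group is axial.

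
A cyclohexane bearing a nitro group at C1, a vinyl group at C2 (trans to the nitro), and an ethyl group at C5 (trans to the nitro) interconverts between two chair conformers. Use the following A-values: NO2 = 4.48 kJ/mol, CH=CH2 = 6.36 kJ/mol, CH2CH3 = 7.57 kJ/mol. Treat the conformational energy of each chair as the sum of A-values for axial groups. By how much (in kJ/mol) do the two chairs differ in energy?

Chair I (nitro axial, vinyl axial, ethyl equatorial): E = 10.84 kJ/mol.
Chair II (nitro equatorial, vinyl equatorial, ethyl axial): E = 7.57 kJ/mol.
ΔE = 10.84 − 7.57 = 3.27 kJ/mol; chair II is more stable.

3.27 kJ/mol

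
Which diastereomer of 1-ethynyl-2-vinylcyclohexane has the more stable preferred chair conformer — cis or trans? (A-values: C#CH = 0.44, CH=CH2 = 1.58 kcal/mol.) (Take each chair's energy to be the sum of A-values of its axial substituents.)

At 1,2 positions (parity opposite): cis → (a,e or e,a); trans → (e,e or a,a).
Best chair for cis: E = 0.44 kcal/mol; best chair for trans: E = 0.00 kcal/mol.
The trans isomer is lower by 0.44 kcal/mol.

trans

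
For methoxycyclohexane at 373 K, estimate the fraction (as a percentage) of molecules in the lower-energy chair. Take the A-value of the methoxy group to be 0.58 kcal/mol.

One chair has the methoxy group axial (E = 0.58 kcal/mol) and the other has it equatorial (E = 0).
ΔG = 0.58 kcal/mol between the two chairs.
K = exp(ΔG/RT) with R = 1.987×10⁻³ kcal mol⁻¹ K⁻¹ and T = 373 K gives K ≈ 2.19.
Fraction in the lower-energy chair = K/(K+1) = 68.6%.

68.6%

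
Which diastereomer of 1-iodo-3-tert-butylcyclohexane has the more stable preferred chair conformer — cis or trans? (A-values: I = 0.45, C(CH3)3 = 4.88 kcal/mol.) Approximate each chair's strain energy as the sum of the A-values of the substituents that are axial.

cis

At 1,3 positions (parity same): cis → (e,e or a,a); trans → (a,e or e,a).
Best chair for cis: E = 0.00 kcal/mol; best chair for trans: E = 0.45 kcal/mol.
The cis isomer is lower by 0.45 kcal/mol.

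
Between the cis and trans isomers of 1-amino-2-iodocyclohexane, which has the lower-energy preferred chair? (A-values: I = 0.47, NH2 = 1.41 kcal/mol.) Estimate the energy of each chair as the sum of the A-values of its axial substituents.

trans

At 1,2 positions (parity opposite): cis → (a,e or e,a); trans → (e,e or a,a).
Best chair for cis: E = 0.47 kcal/mol; best chair for trans: E = 0.00 kcal/mol.
The trans isomer is lower by 0.47 kcal/mol.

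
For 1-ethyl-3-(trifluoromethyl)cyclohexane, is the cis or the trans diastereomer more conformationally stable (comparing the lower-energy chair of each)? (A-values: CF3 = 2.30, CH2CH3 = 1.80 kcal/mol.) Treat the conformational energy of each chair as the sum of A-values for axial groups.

At 1,3 positions (parity same): cis → (e,e or a,a); trans → (a,e or e,a).
Best chair for cis: E = 0.00 kcal/mol; best chair for trans: E = 1.80 kcal/mol.
The cis isomer is lower by 1.80 kcal/mol.

cis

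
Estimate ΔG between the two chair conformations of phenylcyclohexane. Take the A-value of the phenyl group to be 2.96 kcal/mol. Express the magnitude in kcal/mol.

A monosubstituted cyclohexane has one chair with the phenyl group axial (E = A = 2.96 kcal/mol) and one with it equatorial (E = 0).
ΔE = 2.96 − 0 = 2.96 kcal/mol.

2.96 kcal/mol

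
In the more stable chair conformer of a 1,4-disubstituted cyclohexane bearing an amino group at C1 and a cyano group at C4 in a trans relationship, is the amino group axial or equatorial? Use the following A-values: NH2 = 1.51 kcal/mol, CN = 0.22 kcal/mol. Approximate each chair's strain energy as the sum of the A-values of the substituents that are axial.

C1 and C4 have opposite parity, so for the trans isomer the two substituents are e,e in one chair and a,a in the other.
Chair I (amino axial, cyano axial): E = 1.73 kcal/mol.
Chair II (amino equatorial, cyano equatorial): E = 0.00 kcal/mol.
Chair II is the more stable (lower-energy) conformer, and in that chair the amino group is equatorial.

equatorial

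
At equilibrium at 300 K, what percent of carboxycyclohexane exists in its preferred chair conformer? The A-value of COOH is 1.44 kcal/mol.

91.8%

One chair has the carboxyl group axial (E = 1.44 kcal/mol) and the other has it equatorial (E = 0).
ΔG = 1.44 kcal/mol between the two chairs.
K = exp(ΔG/RT) with R = 1.987×10⁻³ kcal mol⁻¹ K⁻¹ and T = 300 K gives K ≈ 11.2.
Fraction in the lower-energy chair = K/(K+1) = 91.8%.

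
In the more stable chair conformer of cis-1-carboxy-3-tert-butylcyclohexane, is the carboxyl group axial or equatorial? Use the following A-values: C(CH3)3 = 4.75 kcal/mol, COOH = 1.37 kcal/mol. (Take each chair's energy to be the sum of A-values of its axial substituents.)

equatorial

C1 and C3 have the same parity, so for the cis isomer the two substituents are e,e in one chair and a,a in the other.
Chair I (tert-butyl axial, carboxyl axial): E = 6.12 kcal/mol.
Chair II (tert-butyl equatorial, carboxyl equatorial): E = 0.00 kcal/mol.
Chair II is the more stable (lower-energy) conformer, and in that chair the carboxyl group is equatorial.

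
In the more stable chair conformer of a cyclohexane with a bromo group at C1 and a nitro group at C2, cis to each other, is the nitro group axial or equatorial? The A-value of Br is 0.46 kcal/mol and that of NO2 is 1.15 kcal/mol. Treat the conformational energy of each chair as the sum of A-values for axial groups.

equatorial

C1 and C2 have opposite parity, so for the cis isomer the two substituents are one axial and one equatorial in each chair.
Chair I (bromo axial, nitro equatorial): E = 0.46 kcal/mol.
Chair II (bromo equatorial, nitro axial): E = 1.15 kcal/mol.
Chair I is the more stable (lower-energy) conformer, and in that chair the nitro group is equatorial.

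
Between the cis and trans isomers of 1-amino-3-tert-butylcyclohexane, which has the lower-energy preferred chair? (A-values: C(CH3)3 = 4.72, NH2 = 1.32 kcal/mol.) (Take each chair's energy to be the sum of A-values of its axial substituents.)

cis

At 1,3 positions (parity same): cis → (e,e or a,a); trans → (a,e or e,a).
Best chair for cis: E = 0.00 kcal/mol; best chair for trans: E = 1.32 kcal/mol.
The cis isomer is lower by 1.32 kcal/mol.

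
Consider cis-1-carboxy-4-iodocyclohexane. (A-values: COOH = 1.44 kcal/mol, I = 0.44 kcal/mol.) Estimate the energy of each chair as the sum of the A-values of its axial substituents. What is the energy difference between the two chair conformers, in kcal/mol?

1.00 kcal/mol

C1 and C4 have opposite parity, so for the cis isomer the two substituents are one axial and one equatorial in each chair.
Chair I (carboxyl axial, iodo equatorial): E = 1.44 kcal/mol.
Chair II (carboxyl equatorial, iodo axial): E = 0.44 kcal/mol.
ΔE = 1.44 − 0.44 = 1.00 kcal/mol; chair II is more stable.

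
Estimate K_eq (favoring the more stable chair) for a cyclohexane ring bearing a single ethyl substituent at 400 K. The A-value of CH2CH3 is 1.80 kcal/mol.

One chair has the ethyl group axial (E = 1.80 kcal/mol) and the other has it equatorial (E = 0).
ΔG = 1.80 kcal/mol between the two chairs.
K = exp(ΔG/RT) with R = 1.987×10⁻³ kcal mol⁻¹ K⁻¹ and T = 400 K gives K ≈ 9.63.

K ≈ 9.63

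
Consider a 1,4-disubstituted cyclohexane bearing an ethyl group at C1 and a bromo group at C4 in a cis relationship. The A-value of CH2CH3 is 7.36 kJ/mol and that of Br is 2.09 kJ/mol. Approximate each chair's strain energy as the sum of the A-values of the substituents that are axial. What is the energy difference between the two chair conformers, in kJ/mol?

5.27 kJ/mol

C1 and C4 have opposite parity, so for the cis isomer the two substituents are one axial and one equatorial in each chair.
Chair I (ethyl axial, bromo equatorial): E = 7.36 kJ/mol.
Chair II (ethyl equatorial, bromo axial): E = 2.09 kJ/mol.
ΔE = 7.36 − 2.09 = 5.27 kJ/mol; chair II is more stable.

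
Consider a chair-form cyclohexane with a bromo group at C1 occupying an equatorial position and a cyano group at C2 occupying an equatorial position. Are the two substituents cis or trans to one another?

trans

C1 and C2 have opposite parity, so their axial bonds point in opposite directions.
With opposite-parity carbons, two substituents on the same face are one axial and one equatorial; opposite faces give both axial or both equatorial.
Here the groups are equatorial/equatorial → opposite face → trans.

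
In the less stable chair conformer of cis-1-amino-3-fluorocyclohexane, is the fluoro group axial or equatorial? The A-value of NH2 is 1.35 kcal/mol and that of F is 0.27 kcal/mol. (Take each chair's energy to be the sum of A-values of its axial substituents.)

axial

C1 and C3 have the same parity, so for the cis isomer the two substituents are e,e in one chair and a,a in the other.
Chair I (amino axial, fluoro axial): E = 1.62 kcal/mol.
Chair II (amino equatorial, fluoro equatorial): E = 0.00 kcal/mol.
Chair I is the less stable (higher-energy) conformer, and in that chair the fluoro group is axial.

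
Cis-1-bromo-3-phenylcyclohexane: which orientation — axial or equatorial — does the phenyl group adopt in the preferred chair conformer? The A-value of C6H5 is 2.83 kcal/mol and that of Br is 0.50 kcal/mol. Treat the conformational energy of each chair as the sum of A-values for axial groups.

C1 and C3 have the same parity, so for the cis isomer the two substituents are e,e in one chair and a,a in the other.
Chair I (phenyl axial, bromo axial): E = 3.33 kcal/mol.
Chair II (phenyl equatorial, bromo equatorial): E = 0.00 kcal/mol.
Chair II is the more stable (lower-energy) conformer, and in that chair the phenyl group is equatorial.

equatorial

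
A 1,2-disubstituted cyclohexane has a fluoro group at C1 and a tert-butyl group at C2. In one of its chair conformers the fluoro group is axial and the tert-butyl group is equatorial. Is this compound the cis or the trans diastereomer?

cis

C1 and C2 have opposite parity, so their axial bonds point in opposite directions.
With opposite-parity carbons, two substituents on the same face are one axial and one equatorial; opposite faces give both axial or both equatorial.
Here the groups are axial/equatorial → same face → cis.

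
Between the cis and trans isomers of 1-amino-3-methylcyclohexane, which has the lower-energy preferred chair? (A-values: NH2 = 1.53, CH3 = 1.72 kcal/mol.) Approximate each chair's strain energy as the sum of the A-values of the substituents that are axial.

cis

At 1,3 positions (parity same): cis → (e,e or a,a); trans → (a,e or e,a).
Best chair for cis: E = 0.00 kcal/mol; best chair for trans: E = 1.53 kcal/mol.
The cis isomer is lower by 1.53 kcal/mol.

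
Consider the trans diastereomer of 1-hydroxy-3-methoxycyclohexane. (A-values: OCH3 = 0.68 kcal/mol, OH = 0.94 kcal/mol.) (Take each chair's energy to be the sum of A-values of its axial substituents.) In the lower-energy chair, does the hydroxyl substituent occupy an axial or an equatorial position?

equatorial

C1 and C3 have the same parity, so for the trans isomer the two substituents are one axial and one equatorial in each chair.
Chair I (methoxy axial, hydroxyl equatorial): E = 0.68 kcal/mol.
Chair II (methoxy equatorial, hydroxyl axial): E = 0.94 kcal/mol.
Chair I is the more stable (lower-energy) conformer, and in that chair the hydroxyl group is equatorial.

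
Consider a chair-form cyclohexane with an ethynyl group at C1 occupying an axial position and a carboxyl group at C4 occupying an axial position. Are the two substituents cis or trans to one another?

C1 and C4 have opposite parity, so their axial bonds point in opposite directions.
With opposite-parity carbons, two substituents on the same face are one axial and one equatorial; opposite faces give both axial or both equatorial.
Here the groups are axial/axial → opposite face → trans.

trans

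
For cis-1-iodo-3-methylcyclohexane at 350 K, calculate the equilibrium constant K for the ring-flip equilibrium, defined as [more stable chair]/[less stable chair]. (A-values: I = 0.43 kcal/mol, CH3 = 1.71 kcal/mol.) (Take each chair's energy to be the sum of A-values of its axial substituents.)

C1 and C3 have the same parity, so for the cis isomer the two substituents are e,e in one chair and a,a in the other.
Chair I (iodo axial, methyl axial): E = 2.14 kcal/mol; chair II (iodo equatorial, methyl equatorial): E = 0.00 kcal/mol.
ΔG = 2.14 kcal/mol between the two chairs.
K = exp(ΔG/RT) with R = 1.987×10⁻³ kcal mol⁻¹ K⁻¹ and T = 350 K gives K ≈ 21.7.

K ≈ 21.7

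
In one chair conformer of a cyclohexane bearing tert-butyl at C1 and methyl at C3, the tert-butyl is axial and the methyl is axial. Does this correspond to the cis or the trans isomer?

C1 and C3 have the same parity, so their axial bonds point in the same direction.
With same-parity carbons, two substituents on the same face are both axial or both equatorial; opposite faces give one of each.
Here the groups are axial/axial → same face → cis.

cis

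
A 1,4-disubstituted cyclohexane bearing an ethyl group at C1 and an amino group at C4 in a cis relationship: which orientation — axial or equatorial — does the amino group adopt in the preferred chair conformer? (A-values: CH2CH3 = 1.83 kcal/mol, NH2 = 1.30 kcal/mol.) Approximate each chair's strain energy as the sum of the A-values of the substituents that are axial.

axial

C1 and C4 have opposite parity, so for the cis isomer the two substituents are one axial and one equatorial in each chair.
Chair I (ethyl axial, amino equatorial): E = 1.83 kcal/mol.
Chair II (ethyl equatorial, amino axial): E = 1.30 kcal/mol.
Chair II is the more stable (lower-energy) conformer, and in that chair the amino group is axial.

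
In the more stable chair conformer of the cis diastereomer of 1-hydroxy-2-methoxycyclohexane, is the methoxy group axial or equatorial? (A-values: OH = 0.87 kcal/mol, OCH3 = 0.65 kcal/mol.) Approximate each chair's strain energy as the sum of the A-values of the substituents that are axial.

C1 and C2 have opposite parity, so for the cis isomer the two substituents are one axial and one equatorial in each chair.
Chair I (hydroxyl axial, methoxy equatorial): E = 0.87 kcal/mol.
Chair II (hydroxyl equatorial, methoxy axial): E = 0.65 kcal/mol.
Chair II is the more stable (lower-energy) conformer, and in that chair the methoxy group is axial.

axial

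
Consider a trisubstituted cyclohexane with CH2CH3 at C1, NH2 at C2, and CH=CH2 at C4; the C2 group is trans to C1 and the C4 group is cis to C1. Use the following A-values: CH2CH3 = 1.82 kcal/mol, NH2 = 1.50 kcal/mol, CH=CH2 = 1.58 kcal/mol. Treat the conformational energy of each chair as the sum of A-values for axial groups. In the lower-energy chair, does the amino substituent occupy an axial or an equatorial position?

equatorial

Chair I (ethyl axial, amino axial, vinyl equatorial): E = 3.32 kcal/mol.
Chair II (ethyl equatorial, amino equatorial, vinyl axial): E = 1.58 kcal/mol.
Chair II is the more stable (lower-energy) conformer, and in that chair the amino group is equatorial.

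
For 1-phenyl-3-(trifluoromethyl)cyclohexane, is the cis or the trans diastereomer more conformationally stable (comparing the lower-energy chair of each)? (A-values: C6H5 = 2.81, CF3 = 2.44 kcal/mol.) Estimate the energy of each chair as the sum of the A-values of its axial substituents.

At 1,3 positions (parity same): cis → (e,e or a,a); trans → (a,e or e,a).
Best chair for cis: E = 0.00 kcal/mol; best chair for trans: E = 2.44 kcal/mol.
The cis isomer is lower by 2.44 kcal/mol.

cis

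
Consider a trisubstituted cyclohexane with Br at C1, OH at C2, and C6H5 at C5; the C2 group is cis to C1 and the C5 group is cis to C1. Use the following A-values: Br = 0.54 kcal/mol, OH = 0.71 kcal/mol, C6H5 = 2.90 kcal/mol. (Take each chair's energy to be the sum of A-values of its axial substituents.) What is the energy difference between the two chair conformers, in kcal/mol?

2.73 kcal/mol

Chair I (bromo axial, hydroxyl equatorial, phenyl axial): E = 3.44 kcal/mol.
Chair II (bromo equatorial, hydroxyl axial, phenyl equatorial): E = 0.71 kcal/mol.
ΔE = 3.44 − 0.71 = 2.73 kcal/mol; chair II is more stable.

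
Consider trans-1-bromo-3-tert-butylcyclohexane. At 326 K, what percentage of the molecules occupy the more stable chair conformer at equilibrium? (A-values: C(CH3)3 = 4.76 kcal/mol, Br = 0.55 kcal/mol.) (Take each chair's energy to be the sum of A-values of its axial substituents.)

C1 and C3 have the same parity, so for the trans isomer the two substituents are one axial and one equatorial in each chair.
Chair I (tert-butyl axial, bromo equatorial): E = 4.76 kcal/mol; chair II (tert-butyl equatorial, bromo axial): E = 0.55 kcal/mol.
ΔG = 4.21 kcal/mol between the two chairs.
K = exp(ΔG/RT) with R = 1.987×10⁻³ kcal mol⁻¹ K⁻¹ and T = 326 K gives K ≈ 665.
Fraction in the lower-energy chair = K/(K+1) = 99.8%.

99.8%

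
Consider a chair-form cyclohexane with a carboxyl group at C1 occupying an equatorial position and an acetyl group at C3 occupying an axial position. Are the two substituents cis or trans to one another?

C1 and C3 have the same parity, so their axial bonds point in the same direction.
With same-parity carbons, two substituents on the same face are both axial or both equatorial; opposite faces give one of each.
Here the groups are equatorial/axial → opposite face → trans.

trans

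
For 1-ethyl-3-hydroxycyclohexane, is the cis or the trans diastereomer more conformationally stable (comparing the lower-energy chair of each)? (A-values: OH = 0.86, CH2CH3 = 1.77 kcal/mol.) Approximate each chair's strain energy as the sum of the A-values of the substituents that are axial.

At 1,3 positions (parity same): cis → (e,e or a,a); trans → (a,e or e,a).
Best chair for cis: E = 0.00 kcal/mol; best chair for trans: E = 0.86 kcal/mol.
The cis isomer is lower by 0.86 kcal/mol.

cis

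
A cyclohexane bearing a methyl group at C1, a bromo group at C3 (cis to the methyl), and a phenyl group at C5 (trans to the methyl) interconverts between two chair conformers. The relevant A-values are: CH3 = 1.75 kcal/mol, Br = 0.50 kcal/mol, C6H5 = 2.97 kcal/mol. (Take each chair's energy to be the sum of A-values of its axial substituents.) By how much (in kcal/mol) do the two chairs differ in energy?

Chair I (methyl axial, bromo axial, phenyl equatorial): E = 2.25 kcal/mol.
Chair II (methyl equatorial, bromo equatorial, phenyl axial): E = 2.97 kcal/mol.
ΔE = 2.97 − 2.25 = 0.72 kcal/mol; chair I is more stable.

0.72 kcal/mol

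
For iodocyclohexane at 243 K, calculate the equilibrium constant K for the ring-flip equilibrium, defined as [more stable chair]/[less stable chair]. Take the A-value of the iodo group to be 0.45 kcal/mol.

K ≈ 2.54

One chair has the iodo group axial (E = 0.45 kcal/mol) and the other has it equatorial (E = 0).
ΔG = 0.45 kcal/mol between the two chairs.
K = exp(ΔG/RT) with R = 1.987×10⁻³ kcal mol⁻¹ K⁻¹ and T = 243 K gives K ≈ 2.54.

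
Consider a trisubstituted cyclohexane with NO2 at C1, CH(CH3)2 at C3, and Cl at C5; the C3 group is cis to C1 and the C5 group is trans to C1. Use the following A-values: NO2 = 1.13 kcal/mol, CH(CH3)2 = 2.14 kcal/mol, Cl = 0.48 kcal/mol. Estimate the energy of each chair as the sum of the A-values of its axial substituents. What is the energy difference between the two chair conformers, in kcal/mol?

Chair I (nitro axial, isopropyl axial, chloro equatorial): E = 3.27 kcal/mol.
Chair II (nitro equatorial, isopropyl equatorial, chloro axial): E = 0.48 kcal/mol.
ΔE = 3.27 − 0.48 = 2.79 kcal/mol; chair II is more stable.

2.79 kcal/mol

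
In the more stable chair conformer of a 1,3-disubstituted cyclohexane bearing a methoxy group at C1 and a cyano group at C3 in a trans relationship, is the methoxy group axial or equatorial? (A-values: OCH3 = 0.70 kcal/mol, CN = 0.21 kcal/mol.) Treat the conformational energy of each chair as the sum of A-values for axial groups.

C1 and C3 have the same parity, so for the trans isomer the two substituents are one axial and one equatorial in each chair.
Chair I (methoxy axial, cyano equatorial): E = 0.70 kcal/mol.
Chair II (methoxy equatorial, cyano axial): E = 0.21 kcal/mol.
Chair II is the more stable (lower-energy) conformer, and in that chair the methoxy group is equatorial.

equatorial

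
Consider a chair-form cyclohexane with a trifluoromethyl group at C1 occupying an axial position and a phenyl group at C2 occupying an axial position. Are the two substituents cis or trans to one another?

trans

C1 and C2 have opposite parity, so their axial bonds point in opposite directions.
With opposite-parity carbons, two substituents on the same face are one axial and one equatorial; opposite faces give both axial or both equatorial.
Here the groups are axial/axial → opposite face → trans.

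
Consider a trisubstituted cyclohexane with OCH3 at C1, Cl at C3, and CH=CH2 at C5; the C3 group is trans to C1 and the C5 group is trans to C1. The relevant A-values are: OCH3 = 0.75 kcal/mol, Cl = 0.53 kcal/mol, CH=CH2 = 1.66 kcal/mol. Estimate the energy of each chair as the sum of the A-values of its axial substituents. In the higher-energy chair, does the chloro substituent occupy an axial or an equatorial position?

Chair I (methoxy axial, chloro equatorial, vinyl equatorial): E = 0.75 kcal/mol.
Chair II (methoxy equatorial, chloro axial, vinyl axial): E = 2.19 kcal/mol.
Chair II is the less stable (higher-energy) conformer, and in that chair the chloro group is axial.

axial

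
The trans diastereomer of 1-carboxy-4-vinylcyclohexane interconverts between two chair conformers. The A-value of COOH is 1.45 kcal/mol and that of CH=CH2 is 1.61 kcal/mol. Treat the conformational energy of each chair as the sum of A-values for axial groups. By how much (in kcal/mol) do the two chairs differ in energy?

C1 and C4 have opposite parity, so for the trans isomer the two substituents are e,e in one chair and a,a in the other.
Chair I (carboxyl axial, vinyl axial): E = 3.06 kcal/mol.
Chair II (carboxyl equatorial, vinyl equatorial): E = 0.00 kcal/mol.
ΔE = 3.06 − 0.00 = 3.06 kcal/mol; chair II is more stable.

3.06 kcal/mol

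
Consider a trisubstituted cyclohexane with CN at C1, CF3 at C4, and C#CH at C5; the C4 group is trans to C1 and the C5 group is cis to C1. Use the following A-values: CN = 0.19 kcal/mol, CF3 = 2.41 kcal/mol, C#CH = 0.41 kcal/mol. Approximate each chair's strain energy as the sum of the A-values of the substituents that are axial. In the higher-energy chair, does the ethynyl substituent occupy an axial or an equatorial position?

axial

Chair I (cyano axial, trifluoromethyl axial, ethynyl axial): E = 3.01 kcal/mol.
Chair II (cyano equatorial, trifluoromethyl equatorial, ethynyl equatorial): E = 0.00 kcal/mol.
Chair I is the less stable (higher-energy) conformer, and in that chair the ethynyl group is axial.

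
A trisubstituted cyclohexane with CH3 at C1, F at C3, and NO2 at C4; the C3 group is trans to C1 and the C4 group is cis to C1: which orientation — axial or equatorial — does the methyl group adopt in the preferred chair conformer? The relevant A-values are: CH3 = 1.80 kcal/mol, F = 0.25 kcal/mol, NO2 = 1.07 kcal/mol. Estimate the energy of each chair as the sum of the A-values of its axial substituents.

equatorial

Chair I (methyl axial, fluoro equatorial, nitro equatorial): E = 1.80 kcal/mol.
Chair II (methyl equatorial, fluoro axial, nitro axial): E = 1.32 kcal/mol.
Chair II is the more stable (lower-energy) conformer, and in that chair the methyl group is equatorial.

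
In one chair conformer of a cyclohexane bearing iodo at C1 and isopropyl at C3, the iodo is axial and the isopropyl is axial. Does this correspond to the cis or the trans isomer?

cis

C1 and C3 have the same parity, so their axial bonds point in the same direction.
With same-parity carbons, two substituents on the same face are both axial or both equatorial; opposite faces give one of each.
Here the groups are axial/axial → same face → cis.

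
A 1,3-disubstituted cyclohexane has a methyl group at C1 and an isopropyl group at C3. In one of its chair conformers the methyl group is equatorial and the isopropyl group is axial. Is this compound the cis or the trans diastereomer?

C1 and C3 have the same parity, so their axial bonds point in the same direction.
With same-parity carbons, two substituents on the same face are both axial or both equatorial; opposite faces give one of each.
Here the groups are equatorial/axial → opposite face → trans.

trans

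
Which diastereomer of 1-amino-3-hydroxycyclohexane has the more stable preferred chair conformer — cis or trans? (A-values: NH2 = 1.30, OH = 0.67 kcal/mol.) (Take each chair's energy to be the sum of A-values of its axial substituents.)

At 1,3 positions (parity same): cis → (e,e or a,a); trans → (a,e or e,a).
Best chair for cis: E = 0.00 kcal/mol; best chair for trans: E = 0.67 kcal/mol.
The cis isomer is lower by 0.67 kcal/mol.

cis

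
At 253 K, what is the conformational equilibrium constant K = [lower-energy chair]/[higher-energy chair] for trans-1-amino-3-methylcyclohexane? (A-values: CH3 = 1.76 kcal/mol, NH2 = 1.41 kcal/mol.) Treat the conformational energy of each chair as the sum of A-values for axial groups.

C1 and C3 have the same parity, so for the trans isomer the two substituents are one axial and one equatorial in each chair.
Chair I (methyl axial, amino equatorial): E = 1.76 kcal/mol; chair II (methyl equatorial, amino axial): E = 1.41 kcal/mol.
ΔG = 0.35 kcal/mol between the two chairs.
K = exp(ΔG/RT) with R = 1.987×10⁻³ kcal mol⁻¹ K⁻¹ and T = 253 K gives K ≈ 2.01.

K ≈ 2.01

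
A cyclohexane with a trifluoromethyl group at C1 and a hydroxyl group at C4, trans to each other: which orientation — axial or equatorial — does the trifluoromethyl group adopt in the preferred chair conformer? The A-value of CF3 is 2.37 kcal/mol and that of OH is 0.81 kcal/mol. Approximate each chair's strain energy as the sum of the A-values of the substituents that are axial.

equatorial

C1 and C4 have opposite parity, so for the trans isomer the two substituents are e,e in one chair and a,a in the other.
Chair I (trifluoromethyl axial, hydroxyl axial): E = 3.18 kcal/mol.
Chair II (trifluoromethyl equatorial, hydroxyl equatorial): E = 0.00 kcal/mol.
Chair II is the more stable (lower-energy) conformer, and in that chair the trifluoromethyl group is equatorial.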